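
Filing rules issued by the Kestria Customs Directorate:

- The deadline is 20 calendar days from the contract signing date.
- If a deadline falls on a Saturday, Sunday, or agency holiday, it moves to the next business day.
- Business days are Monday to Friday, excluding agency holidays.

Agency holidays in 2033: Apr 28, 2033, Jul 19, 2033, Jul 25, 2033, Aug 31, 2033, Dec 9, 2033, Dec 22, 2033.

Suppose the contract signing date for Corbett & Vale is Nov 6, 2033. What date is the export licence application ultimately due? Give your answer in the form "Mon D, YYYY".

20 calendar days after Nov 6, 2033 is Nov 26, 2033.
Because Nov 26, 2033 is a Saturday, the deadline becomes Nov 28, 2033 (Monday).
Final deadline: Nov 28, 2033.

Nov 28, 2033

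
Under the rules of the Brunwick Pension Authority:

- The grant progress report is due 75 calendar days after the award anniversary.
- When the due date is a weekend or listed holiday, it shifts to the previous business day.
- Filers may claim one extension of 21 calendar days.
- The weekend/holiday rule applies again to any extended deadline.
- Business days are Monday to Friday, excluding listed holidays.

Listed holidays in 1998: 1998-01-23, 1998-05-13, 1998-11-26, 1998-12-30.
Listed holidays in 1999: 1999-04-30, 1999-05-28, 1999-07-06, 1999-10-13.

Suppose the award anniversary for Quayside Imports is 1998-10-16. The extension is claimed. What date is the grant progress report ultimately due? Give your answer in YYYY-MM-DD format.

1999-01-19

Trigger date 1998-10-16 + 75 calendar days = 1998-12-30.
1998-12-30 is a listed holiday, so it moves to the preceding business day, 1998-12-29 (Tuesday).
The 21-calendar-day extension moves the deadline from 1998-12-29 to 1999-01-19.
1999-01-19 (Tuesday) is already a business day.
The final due date is 1999-01-19.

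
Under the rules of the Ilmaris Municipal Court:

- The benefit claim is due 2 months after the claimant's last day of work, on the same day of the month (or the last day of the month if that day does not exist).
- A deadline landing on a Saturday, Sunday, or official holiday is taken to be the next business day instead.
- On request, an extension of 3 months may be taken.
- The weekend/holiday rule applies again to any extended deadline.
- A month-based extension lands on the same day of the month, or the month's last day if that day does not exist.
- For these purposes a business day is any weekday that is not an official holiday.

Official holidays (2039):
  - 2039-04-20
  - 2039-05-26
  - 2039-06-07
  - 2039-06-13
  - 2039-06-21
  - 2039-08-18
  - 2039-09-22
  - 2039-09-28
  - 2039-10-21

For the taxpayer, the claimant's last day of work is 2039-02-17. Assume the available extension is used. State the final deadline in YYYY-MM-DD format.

2039-07-18

Moving 2 months forward from 2039-02-17 on the corresponding day gives 2039-04-17.
Because 2039-04-17 is a Sunday, the deadline becomes 2039-04-18 (Monday).
Add 3 months to 2039-04-18: 2039-07-18.
2039-07-18 is a Monday and not a listed holiday, so it stands.
The final due date is 2039-07-18.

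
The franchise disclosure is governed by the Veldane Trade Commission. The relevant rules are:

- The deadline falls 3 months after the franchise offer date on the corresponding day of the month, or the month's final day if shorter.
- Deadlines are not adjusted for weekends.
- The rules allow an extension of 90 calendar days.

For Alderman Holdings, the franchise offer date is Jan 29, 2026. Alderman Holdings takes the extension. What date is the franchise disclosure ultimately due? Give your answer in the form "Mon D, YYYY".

Jul 28, 2026

3 months from Jan 29, 2026 is Apr 29, 2026.
Apr 29, 2026 is a Wednesday; no weekend or holiday adjustment applies.
With the 90-day extension, Apr 29, 2026 becomes Jul 28, 2026.
Jul 28, 2026 falls on a Tuesday. The rules make no weekend/holiday allowance, so it remains Jul 28, 2026.
Final deadline: Jul 28, 2026.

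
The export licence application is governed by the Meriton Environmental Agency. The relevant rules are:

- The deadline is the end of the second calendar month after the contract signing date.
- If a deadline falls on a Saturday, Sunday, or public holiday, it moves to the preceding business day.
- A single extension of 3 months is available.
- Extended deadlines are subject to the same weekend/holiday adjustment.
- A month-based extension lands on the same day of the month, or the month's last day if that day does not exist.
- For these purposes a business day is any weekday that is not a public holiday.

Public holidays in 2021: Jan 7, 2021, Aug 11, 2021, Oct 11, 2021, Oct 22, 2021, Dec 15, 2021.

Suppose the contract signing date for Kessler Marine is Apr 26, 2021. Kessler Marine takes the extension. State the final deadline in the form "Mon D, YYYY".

Sep 30, 2021

2 months after Apr 26, 2021 is June 2021; that month ends on Jun 30, 2021.
Jun 30, 2021 is a Wednesday and not a listed holiday, so it stands.
The 3 months extension carries Jun 30, 2021 to Sep 30, 2021.
Since Sep 30, 2021 is a Thursday and not a holiday, the date is unchanged.
Deadline: Sep 30, 2021.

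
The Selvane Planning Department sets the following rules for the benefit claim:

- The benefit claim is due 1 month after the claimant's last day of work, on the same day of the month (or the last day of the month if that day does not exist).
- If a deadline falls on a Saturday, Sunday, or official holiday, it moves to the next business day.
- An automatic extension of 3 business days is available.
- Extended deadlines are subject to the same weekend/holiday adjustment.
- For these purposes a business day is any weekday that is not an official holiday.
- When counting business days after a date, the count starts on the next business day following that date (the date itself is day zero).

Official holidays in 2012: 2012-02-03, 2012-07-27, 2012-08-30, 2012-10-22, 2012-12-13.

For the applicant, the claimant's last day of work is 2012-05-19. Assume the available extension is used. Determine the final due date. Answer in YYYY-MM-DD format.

2012-06-22

1 month after 2012-05-19, on the same day of the month, is 2012-06-19.
Since 2012-06-19 is a Tuesday and not a holiday, the date is unchanged.
Counting 3 further business days from 2012-06-19 reaches 2012-06-22.
2012-06-22 falls on a Friday, which is a business day, so no adjustment is needed.
Final deadline: 2012-06-22.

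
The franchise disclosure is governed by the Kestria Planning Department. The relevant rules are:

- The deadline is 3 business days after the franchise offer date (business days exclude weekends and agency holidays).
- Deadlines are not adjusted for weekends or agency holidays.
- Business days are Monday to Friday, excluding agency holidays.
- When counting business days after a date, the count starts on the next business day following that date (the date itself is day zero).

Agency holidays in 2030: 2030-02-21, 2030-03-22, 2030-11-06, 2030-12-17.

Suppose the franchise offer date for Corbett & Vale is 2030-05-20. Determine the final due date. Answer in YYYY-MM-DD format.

2030-05-23

Counting 3 business days after 2030-05-20 (skipping weekends and listed holidays) reaches 2030-05-23.
2030-05-23 is a Thursday; no weekend or holiday adjustment applies.
Final deadline: 2030-05-23.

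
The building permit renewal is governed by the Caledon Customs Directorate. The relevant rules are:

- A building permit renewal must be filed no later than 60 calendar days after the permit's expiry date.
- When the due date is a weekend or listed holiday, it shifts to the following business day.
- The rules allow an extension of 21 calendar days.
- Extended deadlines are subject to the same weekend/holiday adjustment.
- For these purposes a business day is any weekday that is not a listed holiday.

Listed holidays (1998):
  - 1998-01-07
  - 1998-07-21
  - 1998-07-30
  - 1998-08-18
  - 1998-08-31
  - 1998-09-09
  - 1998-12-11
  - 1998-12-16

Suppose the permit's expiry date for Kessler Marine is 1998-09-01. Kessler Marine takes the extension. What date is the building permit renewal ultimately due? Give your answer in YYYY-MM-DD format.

1998-11-23

Trigger date 1998-09-01 + 60 calendar days = 1998-10-31.
1998-10-31 falls on a Saturday. Rolling to the next business day gives 1998-11-02, a Monday.
Applying the 21-calendar-day extension: 1998-11-02 + 21 days = 1998-11-23.
1998-11-23 is a Monday and not a listed holiday, so it stands.
Deadline: 1998-11-23.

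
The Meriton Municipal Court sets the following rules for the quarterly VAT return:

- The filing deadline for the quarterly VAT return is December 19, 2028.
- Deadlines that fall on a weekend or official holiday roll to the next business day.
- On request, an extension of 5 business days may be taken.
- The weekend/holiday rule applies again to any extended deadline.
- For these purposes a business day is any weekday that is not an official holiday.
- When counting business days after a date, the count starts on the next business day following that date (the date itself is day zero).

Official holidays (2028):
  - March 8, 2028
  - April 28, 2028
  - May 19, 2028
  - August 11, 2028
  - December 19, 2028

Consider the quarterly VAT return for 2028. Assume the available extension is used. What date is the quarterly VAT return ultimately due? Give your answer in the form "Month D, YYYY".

December 27, 2028

The stated deadline is December 19, 2028.
December 19, 2028 falls on a listed holiday. Rolling to the next business day gives December 20, 2028, a Wednesday.
Counting 5 further business days from December 20, 2028 reaches December 27, 2028.
December 27, 2028 (Wednesday) is already a business day.
So the filing is due December 27, 2028.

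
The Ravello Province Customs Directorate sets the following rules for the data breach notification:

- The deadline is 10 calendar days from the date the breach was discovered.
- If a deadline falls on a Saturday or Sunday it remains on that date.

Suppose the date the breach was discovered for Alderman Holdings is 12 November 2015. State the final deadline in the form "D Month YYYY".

Adding 10 calendar days to 12 November 2015 gives 22 November 2015.
22 November 2015 is a Sunday; no weekend or holiday adjustment applies.
So the filing is due 22 November 2015.

22 November 2015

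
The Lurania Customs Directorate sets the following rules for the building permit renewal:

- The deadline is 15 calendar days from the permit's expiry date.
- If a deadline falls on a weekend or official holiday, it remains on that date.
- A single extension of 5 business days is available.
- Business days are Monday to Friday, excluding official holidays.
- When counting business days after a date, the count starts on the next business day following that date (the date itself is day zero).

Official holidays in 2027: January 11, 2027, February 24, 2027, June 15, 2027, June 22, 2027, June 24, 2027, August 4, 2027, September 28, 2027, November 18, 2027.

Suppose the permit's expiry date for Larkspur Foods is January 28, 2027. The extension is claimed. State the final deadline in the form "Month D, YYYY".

15 calendar days after January 28, 2027 is February 12, 2027.
February 12, 2027 falls on a Friday. The rules make no weekend/holiday allowance, so it remains February 12, 2027.
Applying the 5-business-day extension: 5 business days after February 12, 2027 is February 19, 2027.
February 19, 2027 is a Friday; no weekend or holiday adjustment applies.
The final due date is February 19, 2027.

February 19, 2027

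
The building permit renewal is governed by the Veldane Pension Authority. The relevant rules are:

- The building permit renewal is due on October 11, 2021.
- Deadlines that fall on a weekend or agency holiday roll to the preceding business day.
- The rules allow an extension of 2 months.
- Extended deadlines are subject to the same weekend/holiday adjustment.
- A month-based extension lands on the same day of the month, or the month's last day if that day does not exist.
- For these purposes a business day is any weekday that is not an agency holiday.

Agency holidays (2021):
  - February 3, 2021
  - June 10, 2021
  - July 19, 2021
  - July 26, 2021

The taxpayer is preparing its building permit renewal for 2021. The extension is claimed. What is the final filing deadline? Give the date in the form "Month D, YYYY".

December 10, 2021

The statutory due date is October 11, 2021.
Since October 11, 2021 is a Monday and not a holiday, the date is unchanged.
The 2 months extension carries October 11, 2021 to December 11, 2021.
Because December 11, 2021 is a Saturday, the deadline becomes December 10, 2021 (Friday).
So the filing is due December 10, 2021.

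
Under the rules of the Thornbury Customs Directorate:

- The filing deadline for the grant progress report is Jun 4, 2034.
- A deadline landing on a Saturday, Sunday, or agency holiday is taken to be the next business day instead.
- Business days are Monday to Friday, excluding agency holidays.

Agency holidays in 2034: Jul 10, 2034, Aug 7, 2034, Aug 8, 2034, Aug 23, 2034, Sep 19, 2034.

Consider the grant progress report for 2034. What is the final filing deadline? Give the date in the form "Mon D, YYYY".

Jun 5, 2034

Start from the fixed due date, Jun 4, 2034.
Jun 4, 2034 falls on a Sunday. Rolling to the next business day gives Jun 5, 2034, a Monday.
So the filing is due Jun 5, 2034.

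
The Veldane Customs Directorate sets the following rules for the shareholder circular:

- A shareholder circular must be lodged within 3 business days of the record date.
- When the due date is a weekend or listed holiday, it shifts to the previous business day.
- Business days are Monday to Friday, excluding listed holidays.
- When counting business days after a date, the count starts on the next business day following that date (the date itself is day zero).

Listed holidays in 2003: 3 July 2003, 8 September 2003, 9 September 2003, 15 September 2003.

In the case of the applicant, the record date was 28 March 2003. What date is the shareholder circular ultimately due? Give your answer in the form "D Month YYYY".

3 business days after 28 March 2003, excluding weekends and holidays, is 2 April 2003.
Since 2 April 2003 is a Wednesday and not a holiday, the date is unchanged.
Deadline: 2 April 2003.

2 April 2003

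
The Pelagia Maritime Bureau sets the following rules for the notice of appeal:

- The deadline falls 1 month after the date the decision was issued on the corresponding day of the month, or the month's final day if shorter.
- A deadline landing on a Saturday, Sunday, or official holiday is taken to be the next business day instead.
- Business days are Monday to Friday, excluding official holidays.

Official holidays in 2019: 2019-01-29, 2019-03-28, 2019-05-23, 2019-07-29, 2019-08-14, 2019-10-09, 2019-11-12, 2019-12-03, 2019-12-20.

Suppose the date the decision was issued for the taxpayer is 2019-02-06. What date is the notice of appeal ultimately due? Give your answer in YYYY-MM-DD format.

2019-03-06

1 month after 2019-02-06, on the same day of the month, is 2019-03-06.
2019-03-06 is a Wednesday and not a listed holiday, so it stands.
The final due date is 2019-03-06.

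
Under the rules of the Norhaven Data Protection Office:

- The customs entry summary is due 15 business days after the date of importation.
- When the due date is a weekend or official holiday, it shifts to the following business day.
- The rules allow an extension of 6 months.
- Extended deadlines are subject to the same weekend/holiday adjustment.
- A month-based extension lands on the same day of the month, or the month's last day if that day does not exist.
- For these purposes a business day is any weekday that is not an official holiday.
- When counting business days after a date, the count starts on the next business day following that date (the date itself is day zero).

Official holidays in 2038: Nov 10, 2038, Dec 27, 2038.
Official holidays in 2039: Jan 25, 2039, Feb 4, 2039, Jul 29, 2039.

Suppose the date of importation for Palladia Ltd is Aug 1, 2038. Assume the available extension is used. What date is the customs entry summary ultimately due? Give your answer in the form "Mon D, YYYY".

Starting the day after Aug 1, 2038 and counting 15 business days lands on Aug 20, 2038.
Since Aug 20, 2038 is a Friday and not a holiday, the date is unchanged.
Add 6 months to Aug 20, 2038: Feb 20, 2039.
Because Feb 20, 2039 is a Sunday, the deadline becomes Feb 21, 2039 (Monday).
Final deadline: Feb 21, 2039.

Feb 21, 2039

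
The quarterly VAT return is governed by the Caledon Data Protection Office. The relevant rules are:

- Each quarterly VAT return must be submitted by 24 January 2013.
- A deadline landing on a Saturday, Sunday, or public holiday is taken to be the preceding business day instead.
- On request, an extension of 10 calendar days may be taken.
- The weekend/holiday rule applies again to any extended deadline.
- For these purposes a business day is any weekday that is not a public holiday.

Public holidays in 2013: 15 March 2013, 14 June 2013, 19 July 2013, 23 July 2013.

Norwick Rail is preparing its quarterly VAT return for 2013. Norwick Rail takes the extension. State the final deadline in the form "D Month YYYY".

1 February 2013

Start from the fixed due date, 24 January 2013.
24 January 2013 is a Thursday and not a listed holiday, so it stands.
Applying the 10-calendar-day extension: 24 January 2013 + 10 days = 3 February 2013.
3 February 2013 is a Sunday; the preceding business day is 1 February 2013 (Friday).
Final deadline: 1 February 2013.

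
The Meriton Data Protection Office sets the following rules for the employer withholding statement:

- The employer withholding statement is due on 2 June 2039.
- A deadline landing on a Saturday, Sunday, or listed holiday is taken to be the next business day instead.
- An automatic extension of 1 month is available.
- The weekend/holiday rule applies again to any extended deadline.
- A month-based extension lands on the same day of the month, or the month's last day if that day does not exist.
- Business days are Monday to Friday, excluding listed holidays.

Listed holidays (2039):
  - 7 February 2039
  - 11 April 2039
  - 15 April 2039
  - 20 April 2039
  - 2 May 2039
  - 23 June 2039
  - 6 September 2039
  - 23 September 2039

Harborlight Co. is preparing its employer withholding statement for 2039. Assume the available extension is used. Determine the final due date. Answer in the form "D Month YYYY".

4 July 2039

The stated deadline is 2 June 2039.
2 June 2039 falls on a Thursday, which is a business day, so no adjustment is needed.
Applying the 1 month extension: 1 month after 2 June 2039 is 2 July 2039.
Because 2 July 2039 is a Saturday, the deadline becomes 4 July 2039 (Monday).
So the filing is due 4 July 2039.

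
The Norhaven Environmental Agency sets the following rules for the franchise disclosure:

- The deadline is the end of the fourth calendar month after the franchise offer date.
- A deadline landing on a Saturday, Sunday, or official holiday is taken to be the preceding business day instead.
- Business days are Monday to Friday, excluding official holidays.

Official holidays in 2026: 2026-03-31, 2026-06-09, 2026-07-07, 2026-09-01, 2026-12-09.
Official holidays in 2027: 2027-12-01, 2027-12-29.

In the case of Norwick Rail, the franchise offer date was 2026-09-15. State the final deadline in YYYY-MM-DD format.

4 months after 2026-09-15 falls in January 2027; the last day of that month is 2027-01-31.
Because 2027-01-31 is a Sunday, the deadline becomes 2027-01-29 (Friday).
Final deadline: 2027-01-29.

2027-01-29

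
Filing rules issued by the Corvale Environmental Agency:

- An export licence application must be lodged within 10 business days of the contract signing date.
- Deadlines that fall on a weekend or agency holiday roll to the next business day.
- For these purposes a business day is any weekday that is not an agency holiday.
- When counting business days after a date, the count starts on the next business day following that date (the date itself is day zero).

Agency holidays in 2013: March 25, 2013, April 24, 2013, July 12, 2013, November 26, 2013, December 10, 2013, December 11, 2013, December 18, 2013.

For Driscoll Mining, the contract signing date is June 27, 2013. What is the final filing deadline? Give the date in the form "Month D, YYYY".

July 11, 2013

Counting 10 business days after June 27, 2013 (skipping weekends and listed holidays) reaches July 11, 2013.
July 11, 2013 falls on a Thursday, which is a business day, so no adjustment is needed.
Final deadline: July 11, 2013.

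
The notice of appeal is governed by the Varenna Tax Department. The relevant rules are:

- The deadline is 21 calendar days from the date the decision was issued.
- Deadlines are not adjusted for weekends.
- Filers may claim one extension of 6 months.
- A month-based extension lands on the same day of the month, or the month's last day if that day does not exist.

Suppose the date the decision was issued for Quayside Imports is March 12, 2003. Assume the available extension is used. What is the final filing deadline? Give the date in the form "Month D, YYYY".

Adding 21 calendar days to March 12, 2003 gives April 2, 2003.
April 2, 2003 is a Wednesday; no weekend or holiday adjustment applies.
The 6 months extension carries April 2, 2003 to October 2, 2003.
October 2, 2003 falls on a Thursday. The rules make no weekend/holiday allowance, so it remains October 2, 2003.
So the filing is due October 2, 2003.

October 2, 2003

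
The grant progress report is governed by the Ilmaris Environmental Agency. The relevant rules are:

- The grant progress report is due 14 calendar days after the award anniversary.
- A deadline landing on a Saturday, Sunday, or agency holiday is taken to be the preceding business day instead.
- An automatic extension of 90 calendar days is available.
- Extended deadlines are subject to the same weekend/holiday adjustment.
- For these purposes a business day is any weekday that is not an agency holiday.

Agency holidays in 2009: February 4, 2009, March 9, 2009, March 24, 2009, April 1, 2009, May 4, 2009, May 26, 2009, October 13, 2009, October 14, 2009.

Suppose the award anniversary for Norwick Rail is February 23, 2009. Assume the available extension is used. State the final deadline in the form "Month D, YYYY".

June 4, 2009

Adding 14 calendar days to February 23, 2009 gives March 9, 2009.
Because March 9, 2009 is a listed holiday, the deadline becomes March 6, 2009 (Friday).
Applying the 90-calendar-day extension: March 6, 2009 + 90 days = June 4, 2009.
Since June 4, 2009 is a Thursday and not a holiday, the date is unchanged.
Deadline: June 4, 2009.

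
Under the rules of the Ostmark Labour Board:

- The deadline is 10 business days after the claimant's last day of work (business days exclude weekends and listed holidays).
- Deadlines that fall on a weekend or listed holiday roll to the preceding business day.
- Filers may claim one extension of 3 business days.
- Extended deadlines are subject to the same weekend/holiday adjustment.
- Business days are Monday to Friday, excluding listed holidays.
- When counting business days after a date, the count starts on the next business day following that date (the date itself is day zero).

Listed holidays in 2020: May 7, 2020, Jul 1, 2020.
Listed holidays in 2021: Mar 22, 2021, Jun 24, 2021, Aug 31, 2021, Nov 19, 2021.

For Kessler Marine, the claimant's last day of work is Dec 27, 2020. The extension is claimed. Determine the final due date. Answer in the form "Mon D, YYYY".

Counting 10 business days after Dec 27, 2020 (skipping weekends and listed holidays) reaches Jan 8, 2021.
Since Jan 8, 2021 is a Friday and not a holiday, the date is unchanged.
Counting 3 further business days from Jan 8, 2021 reaches Jan 13, 2021.
Jan 13, 2021 falls on a Wednesday, which is a business day, so no adjustment is needed.
So the filing is due Jan 13, 2021.

Jan 13, 2021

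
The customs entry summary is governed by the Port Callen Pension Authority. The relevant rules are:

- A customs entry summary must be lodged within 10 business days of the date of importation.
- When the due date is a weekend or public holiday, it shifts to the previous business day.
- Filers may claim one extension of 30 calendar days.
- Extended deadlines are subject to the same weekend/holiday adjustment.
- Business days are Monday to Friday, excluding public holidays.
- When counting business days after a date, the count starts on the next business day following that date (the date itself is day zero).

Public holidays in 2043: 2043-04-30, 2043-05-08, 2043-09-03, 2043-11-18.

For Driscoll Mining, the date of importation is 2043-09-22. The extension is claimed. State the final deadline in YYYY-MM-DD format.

10 business days after 2043-09-22, excluding weekends and holidays, is 2043-10-06.
Since 2043-10-06 is a Tuesday and not a holiday, the date is unchanged.
With the 30-day extension, 2043-10-06 becomes 2043-11-05.
2043-11-05 (Thursday) is already a business day.
So the filing is due 2043-11-05.

2043-11-05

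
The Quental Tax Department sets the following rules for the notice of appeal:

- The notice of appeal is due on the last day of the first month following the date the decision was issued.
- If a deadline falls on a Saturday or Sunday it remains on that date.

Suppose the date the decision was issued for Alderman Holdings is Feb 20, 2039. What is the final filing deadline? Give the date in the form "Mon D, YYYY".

Mar 31, 2039

1 month after Feb 20, 2039 is March 2039; that month ends on Mar 31, 2039.
No adjustment is made for weekends or holidays, so Mar 31, 2039 stands.
Final deadline: Mar 31, 2039.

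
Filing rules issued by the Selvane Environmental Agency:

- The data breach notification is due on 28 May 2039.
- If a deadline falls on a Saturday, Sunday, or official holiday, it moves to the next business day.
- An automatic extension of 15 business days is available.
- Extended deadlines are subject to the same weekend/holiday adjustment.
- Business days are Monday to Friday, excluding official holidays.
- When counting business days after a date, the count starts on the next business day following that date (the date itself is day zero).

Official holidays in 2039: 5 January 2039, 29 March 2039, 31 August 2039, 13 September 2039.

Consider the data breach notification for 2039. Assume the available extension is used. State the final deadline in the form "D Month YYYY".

The stated deadline is 28 May 2039.
28 May 2039 falls on a Saturday. Rolling to the next business day gives 30 May 2039, a Monday.
The 15-business-day extension runs from 30 May 2039 to 20 June 2039.
20 June 2039 (Monday) is already a business day.
Deadline: 20 June 2039.

20 June 2039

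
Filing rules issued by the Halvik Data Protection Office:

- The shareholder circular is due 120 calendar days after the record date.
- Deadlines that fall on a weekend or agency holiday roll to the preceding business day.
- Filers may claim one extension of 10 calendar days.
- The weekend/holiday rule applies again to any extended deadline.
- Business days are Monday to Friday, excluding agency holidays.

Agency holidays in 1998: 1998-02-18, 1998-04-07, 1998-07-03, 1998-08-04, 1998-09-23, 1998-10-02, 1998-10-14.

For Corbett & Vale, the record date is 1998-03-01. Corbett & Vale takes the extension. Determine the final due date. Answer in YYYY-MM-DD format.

Trigger date 1998-03-01 + 120 calendar days = 1998-06-29.
1998-06-29 (Monday) is already a business day.
The 10-calendar-day extension moves the deadline from 1998-06-29 to 1998-07-09.
1998-07-09 (Thursday) is already a business day.
Deadline: 1998-07-09.

1998-07-09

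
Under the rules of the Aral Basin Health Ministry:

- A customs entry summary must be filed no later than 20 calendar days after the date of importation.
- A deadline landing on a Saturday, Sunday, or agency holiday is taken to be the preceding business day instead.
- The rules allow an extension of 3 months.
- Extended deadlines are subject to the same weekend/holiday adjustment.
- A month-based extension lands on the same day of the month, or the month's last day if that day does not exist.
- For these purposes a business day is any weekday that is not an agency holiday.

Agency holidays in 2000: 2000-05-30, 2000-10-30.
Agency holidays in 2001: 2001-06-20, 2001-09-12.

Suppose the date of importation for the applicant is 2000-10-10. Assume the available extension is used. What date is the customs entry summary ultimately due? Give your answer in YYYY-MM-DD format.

2001-01-26

Adding 20 calendar days to 2000-10-10 gives 2000-10-30.
2000-10-30 is a listed holiday, so it moves to the preceding business day, 2000-10-27 (Friday).
The 3 months extension carries 2000-10-27 to 2001-01-27.
2001-01-27 is a Saturday, so it moves to the preceding business day, 2001-01-26 (Friday).
The final due date is 2001-01-26.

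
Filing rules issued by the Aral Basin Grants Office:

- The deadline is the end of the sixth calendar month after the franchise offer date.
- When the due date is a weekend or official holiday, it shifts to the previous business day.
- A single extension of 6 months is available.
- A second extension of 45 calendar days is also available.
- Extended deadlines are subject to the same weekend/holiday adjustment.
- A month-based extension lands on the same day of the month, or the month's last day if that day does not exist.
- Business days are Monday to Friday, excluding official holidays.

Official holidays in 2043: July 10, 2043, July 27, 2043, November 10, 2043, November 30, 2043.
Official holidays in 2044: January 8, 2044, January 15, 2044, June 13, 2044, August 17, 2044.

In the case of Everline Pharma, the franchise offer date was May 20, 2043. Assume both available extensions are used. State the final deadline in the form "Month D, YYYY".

The sixth month after May 20, 2043 is November 2043, whose last day is November 30, 2043.
November 30, 2043 is a listed holiday; the preceding business day is November 27, 2043 (Friday).
Add 6 months to November 27, 2043: May 27, 2044.
May 27, 2044 (Friday) is already a business day.
Applying the 45-calendar-day extension: May 27, 2044 + 45 days = July 11, 2044.
July 11, 2044 falls on a Monday, which is a business day, so no adjustment is needed.
So the filing is due July 11, 2044.

July 11, 2044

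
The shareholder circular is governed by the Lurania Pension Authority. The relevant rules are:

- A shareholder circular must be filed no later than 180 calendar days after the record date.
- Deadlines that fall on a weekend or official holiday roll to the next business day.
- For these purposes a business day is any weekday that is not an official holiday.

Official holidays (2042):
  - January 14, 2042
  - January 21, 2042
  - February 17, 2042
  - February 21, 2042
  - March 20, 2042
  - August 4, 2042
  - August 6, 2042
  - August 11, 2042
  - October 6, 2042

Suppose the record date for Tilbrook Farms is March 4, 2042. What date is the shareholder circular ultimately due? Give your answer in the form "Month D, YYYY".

Trigger date March 4, 2042 + 180 calendar days = August 31, 2042.
August 31, 2042 is a Sunday, so it moves to the next business day, September 1, 2042 (Monday).
Final deadline: September 1, 2042.

September 1, 2042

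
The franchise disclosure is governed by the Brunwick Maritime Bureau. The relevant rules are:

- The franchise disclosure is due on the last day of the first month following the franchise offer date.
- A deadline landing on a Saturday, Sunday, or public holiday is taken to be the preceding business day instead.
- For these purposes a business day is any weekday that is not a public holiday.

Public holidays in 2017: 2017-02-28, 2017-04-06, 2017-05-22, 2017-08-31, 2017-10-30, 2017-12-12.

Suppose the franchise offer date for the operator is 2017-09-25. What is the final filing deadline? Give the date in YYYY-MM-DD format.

2017-10-31

1 month after 2017-09-25 falls in October 2017; the last day of that month is 2017-10-31.
Since 2017-10-31 is a Tuesday and not a holiday, the date is unchanged.
Deadline: 2017-10-31.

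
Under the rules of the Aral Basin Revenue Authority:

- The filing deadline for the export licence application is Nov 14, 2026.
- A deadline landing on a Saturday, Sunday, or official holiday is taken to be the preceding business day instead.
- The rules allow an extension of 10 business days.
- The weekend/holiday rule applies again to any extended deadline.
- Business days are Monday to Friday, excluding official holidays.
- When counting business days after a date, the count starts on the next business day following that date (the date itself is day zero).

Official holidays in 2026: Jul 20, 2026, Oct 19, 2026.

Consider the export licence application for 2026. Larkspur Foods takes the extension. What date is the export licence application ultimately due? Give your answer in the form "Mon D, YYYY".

The stated deadline is Nov 14, 2026.
Nov 14, 2026 is a Saturday, so it moves to the preceding business day, Nov 13, 2026 (Friday).
Counting 10 further business days from Nov 13, 2026 reaches Nov 27, 2026.
Nov 27, 2026 (Friday) is already a business day.
Deadline: Nov 27, 2026.

Nov 27, 2026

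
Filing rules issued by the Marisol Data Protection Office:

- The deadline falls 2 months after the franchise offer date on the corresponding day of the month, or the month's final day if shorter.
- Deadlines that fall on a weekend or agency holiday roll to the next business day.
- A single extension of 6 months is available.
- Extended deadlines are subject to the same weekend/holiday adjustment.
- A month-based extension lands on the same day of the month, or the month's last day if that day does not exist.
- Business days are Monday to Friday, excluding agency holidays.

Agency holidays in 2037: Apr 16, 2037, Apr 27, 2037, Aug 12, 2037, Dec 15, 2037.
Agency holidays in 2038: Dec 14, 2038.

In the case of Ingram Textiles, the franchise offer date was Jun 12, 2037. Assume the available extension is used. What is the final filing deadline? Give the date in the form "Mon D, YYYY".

Feb 15, 2038

Moving 2 months forward from Jun 12, 2037 on the corresponding day gives Aug 12, 2037.
Aug 12, 2037 falls on a listed holiday. Rolling to the next business day gives Aug 13, 2037, a Thursday.
Applying the 6 months extension: 6 months after Aug 13, 2037 is Feb 13, 2038.
Because Feb 13, 2038 is a Saturday, the deadline becomes Feb 15, 2038 (Monday).
Final deadline: Feb 15, 2038.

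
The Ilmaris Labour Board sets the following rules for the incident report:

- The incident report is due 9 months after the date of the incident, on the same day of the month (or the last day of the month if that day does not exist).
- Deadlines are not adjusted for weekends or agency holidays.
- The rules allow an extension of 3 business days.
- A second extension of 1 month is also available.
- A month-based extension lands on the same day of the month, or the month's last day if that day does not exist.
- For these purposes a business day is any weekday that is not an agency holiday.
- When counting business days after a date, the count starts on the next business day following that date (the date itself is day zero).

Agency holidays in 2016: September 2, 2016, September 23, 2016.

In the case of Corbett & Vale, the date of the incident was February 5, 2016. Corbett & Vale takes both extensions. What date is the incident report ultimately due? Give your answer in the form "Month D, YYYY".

December 9, 2016

9 months after February 5, 2016, on the same day of the month, is November 5, 2016.
November 5, 2016 is a Saturday; no weekend or holiday adjustment applies.
Applying the 3-business-day extension: 3 business days after November 5, 2016 is November 9, 2016.
No adjustment is made for weekends or holidays, so November 9, 2016 stands.
Add 1 month to November 9, 2016: December 9, 2016.
December 9, 2016 falls on a Friday. The rules make no weekend/holiday allowance, so it remains December 9, 2016.
The final due date is December 9, 2016.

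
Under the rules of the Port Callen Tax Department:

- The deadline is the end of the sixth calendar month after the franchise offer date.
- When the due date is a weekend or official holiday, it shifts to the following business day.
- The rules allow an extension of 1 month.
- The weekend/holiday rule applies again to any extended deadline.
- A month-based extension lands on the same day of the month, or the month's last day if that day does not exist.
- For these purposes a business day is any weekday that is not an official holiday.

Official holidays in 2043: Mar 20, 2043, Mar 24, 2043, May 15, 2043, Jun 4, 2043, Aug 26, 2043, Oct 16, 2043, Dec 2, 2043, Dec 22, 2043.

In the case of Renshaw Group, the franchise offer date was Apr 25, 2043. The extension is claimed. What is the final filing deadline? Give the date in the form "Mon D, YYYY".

6 months after Apr 25, 2043 is October 2043; that month ends on Oct 31, 2043.
Because Oct 31, 2043 is a Saturday, the deadline becomes Nov 2, 2043 (Monday).
Add 1 month to Nov 2, 2043: Dec 2, 2043.
Dec 2, 2043 is a listed holiday; the next business day is Dec 3, 2043 (Thursday).
Deadline: Dec 3, 2043.

Dec 3, 2043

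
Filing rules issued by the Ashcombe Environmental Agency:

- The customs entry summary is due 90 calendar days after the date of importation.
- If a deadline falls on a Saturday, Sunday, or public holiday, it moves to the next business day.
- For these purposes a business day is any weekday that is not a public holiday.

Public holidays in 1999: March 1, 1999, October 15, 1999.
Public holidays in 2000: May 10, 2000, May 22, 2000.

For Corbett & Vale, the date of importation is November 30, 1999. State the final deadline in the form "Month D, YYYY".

Adding 90 calendar days to November 30, 1999 gives February 28, 2000.
February 28, 2000 is a Monday and not a listed holiday, so it stands.
Final deadline: February 28, 2000.

February 28, 2000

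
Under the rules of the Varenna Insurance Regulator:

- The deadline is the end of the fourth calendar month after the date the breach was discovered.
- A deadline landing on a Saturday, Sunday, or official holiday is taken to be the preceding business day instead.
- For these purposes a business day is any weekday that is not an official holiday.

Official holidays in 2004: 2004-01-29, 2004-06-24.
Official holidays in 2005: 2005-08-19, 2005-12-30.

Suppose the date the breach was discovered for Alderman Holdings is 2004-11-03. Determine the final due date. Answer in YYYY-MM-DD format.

2005-03-31

The fourth month after 2004-11-03 is March 2005, whose last day is 2005-03-31.
2005-03-31 is a Thursday and not a listed holiday, so it stands.
The final due date is 2005-03-31.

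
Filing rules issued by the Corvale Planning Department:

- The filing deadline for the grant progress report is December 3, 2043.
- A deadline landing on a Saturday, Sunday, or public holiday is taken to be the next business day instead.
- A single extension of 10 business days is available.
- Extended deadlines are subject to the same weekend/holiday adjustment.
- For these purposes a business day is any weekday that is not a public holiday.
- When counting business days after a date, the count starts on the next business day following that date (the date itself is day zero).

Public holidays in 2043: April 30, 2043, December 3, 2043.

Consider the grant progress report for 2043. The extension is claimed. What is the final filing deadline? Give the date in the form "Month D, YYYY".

The statutory due date is December 3, 2043.
Because December 3, 2043 is a listed holiday, the deadline becomes December 4, 2043 (Friday).
Applying the 10-business-day extension: 10 business days after December 4, 2043 is December 18, 2043.
December 18, 2043 (Friday) is already a business day.
The final due date is December 18, 2043.

December 18, 2043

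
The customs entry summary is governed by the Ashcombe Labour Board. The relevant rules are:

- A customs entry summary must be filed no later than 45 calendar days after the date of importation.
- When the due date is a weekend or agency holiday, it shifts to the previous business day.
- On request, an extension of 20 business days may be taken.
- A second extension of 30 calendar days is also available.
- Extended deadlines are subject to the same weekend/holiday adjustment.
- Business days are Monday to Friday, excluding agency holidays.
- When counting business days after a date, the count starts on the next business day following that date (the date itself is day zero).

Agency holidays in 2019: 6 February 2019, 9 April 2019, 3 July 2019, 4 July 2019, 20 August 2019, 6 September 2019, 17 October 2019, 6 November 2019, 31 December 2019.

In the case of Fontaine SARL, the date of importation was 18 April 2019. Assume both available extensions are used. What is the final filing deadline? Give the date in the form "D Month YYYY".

From 18 April 2019, 45 calendar days later is 2 June 2019.
2 June 2019 falls on a Sunday. Rolling to the preceding business day gives 31 May 2019, a Friday.
Counting 20 further business days from 31 May 2019 reaches 28 June 2019.
28 June 2019 (Friday) is already a business day.
Add the 30 calendar-day extension to 28 June 2019: 28 July 2019.
28 July 2019 is a Sunday, so it moves to the preceding business day, 26 July 2019 (Friday).
Deadline: 26 July 2019.

26 July 2019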